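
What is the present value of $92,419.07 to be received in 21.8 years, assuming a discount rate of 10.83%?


Present value formula: PV = FV / (1 + r)^t
PV = $92,419.07 / (1 + 0.1083)^21.8
PV = $92,419.07 / 9.408705
PV = $9,822.72

PV = FV / (1 + r)^t = $9,822.72


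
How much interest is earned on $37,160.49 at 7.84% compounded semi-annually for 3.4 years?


Compound interest earned = final amount − principal.
A = P(1 + r/n)^(nt) = $37,160.49 × (1 + 0.0784/2)^(2 × 3.4) = $48,265.36
Interest = A − P = $48,265.36 − $37,160.49 = $11,104.87

Interest = A - P = $11,104.87


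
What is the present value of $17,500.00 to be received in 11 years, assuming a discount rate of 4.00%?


Present value formula: PV = FV / (1 + r)^t
PV = $17,500.00 / (1 + 0.04)^11
PV = $17,500.00 / 1.539454
PV = $11,367.67

PV = FV / (1 + r)^t = $11,367.67


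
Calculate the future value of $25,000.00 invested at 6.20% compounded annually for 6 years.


Compound interest formula: A = P(1 + r/n)^(nt)
A = $25,000.00 × (1 + 0.062/1)^(1 × 6)
Growth factor: (1 + 0.062/1)^6 = 1.43465376
A = $25,000.00 × 1.43465376
A = $35,866.34

A = P(1 + r/n)^(nt) = $35,866.34


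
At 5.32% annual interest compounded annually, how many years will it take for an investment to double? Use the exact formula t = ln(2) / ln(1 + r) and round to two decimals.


Doubling condition: (1 + r)^t = 2
Take ln of both sides: t × ln(1 + r) = ln(2)
t = ln(2) / ln(1 + r)
t = 0.693147 / 0.051833
t = 13.37

t = ln(2) / ln(1 + r) = 13.37 years


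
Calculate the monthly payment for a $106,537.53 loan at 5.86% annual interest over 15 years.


Loan payment formula: PMT = PV × r / (1 − (1 + r)^(−n))
Monthly rate r = 0.0586/12 ≈ 0.00488333, n = 180 months
Denominator: 1 − (1 + 0.0586/12)^(−180) = 0.583913
PMT = $106,537.53 × (0.0586/12) / 0.583913
PMT = $890.99 per month

PMT = PV × r / (1-(1+r)^(-n)) = $890.99/month


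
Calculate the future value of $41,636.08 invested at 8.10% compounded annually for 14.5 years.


Compound interest formula: A = P(1 + r/n)^(nt)
A = $41,636.08 × (1 + 0.081/1)^(1 × 14.5)
Growth factor: (1 + 0.081/1)^14.5 = 3.0936599
A = $41,636.08 × 3.0936599
A = $128,807.87

A = P(1 + r/n)^(nt) = $128,807.87


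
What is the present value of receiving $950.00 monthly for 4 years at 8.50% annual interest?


Present value of an ordinary annuity: PV = PMT × (1 − (1 + r)^(−n)) / r
Monthly rate r = 0.085/12 ≈ 0.00708333, n = 48
PV = $950.00 × (1 − (1 + 0.085/12)^(−48)) / (0.085/12)
PV = $950.00 × 40.570744
PV = $38,542.21

PV = PMT × (1-(1+r)^(-n))/r = $38,542.21


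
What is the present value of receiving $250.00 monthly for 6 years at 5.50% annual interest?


Present value of an ordinary annuity: PV = PMT × (1 − (1 + r)^(−n)) / r
Monthly rate r = 0.055/12 ≈ 0.00458333, n = 72
PV = $250.00 × (1 − (1 + 0.055/12)^(−72)) / (0.055/12)
PV = $250.00 × 61.207425
PV = $15,301.86

PV = PMT × (1-(1+r)^(-n))/r = $15,301.86


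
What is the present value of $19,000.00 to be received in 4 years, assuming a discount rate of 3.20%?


Present value formula: PV = FV / (1 + r)^t
PV = $19,000.00 / (1 + 0.032)^4
PV = $19,000.00 / 1.134276
PV = $16,750.77

PV = FV / (1 + r)^t = $16,750.77


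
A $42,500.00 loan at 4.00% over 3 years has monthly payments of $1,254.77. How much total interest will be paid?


Total paid over the life of the loan = PMT × n.
Total paid = $1,254.77 × 36 = $45,171.72
Total interest = total paid − principal = $45,171.72 − $42,500.00 = $2,671.72

Total interest = (PMT × n) - PV = $2,671.72


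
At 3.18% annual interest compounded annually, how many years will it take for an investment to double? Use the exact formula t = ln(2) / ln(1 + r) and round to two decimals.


Doubling condition: (1 + r)^t = 2
Take ln of both sides: t × ln(1 + r) = ln(2)
t = ln(2) / ln(1 + r)
t = 0.693147 / 0.031305
t = 22.14

t = ln(2) / ln(1 + r) = 22.14 years


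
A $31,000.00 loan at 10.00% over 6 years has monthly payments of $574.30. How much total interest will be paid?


Total paid over the life of the loan = PMT × n.
Total paid = $574.30 × 72 = $41,349.60
Total interest = total paid − principal = $41,349.60 − $31,000.00 = $10,349.60

Total interest = (PMT × n) - PV = $10,349.60


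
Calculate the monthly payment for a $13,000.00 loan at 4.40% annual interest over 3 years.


Loan payment formula: PMT = PV × r / (1 − (1 + r)^(−n))
Monthly rate r = 0.044/12 ≈ 0.00366667, n = 36 months
Denominator: 1 − (1 + 0.044/12)^(−36) = 0.123447
PMT = $13,000.00 × (0.044/12) / 0.123447
PMT = $386.13 per month

PMT = PV × r / (1-(1+r)^(-n)) = $386.13/month


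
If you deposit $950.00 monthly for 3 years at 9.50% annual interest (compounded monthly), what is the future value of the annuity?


Future value of an ordinary annuity: FV = PMT × ((1 + r)^n − 1) / r
Monthly rate r = 0.095/12 ≈ 0.00791667, n = 36
FV = $950.00 × ((1 + 0.095/12)^36 − 1) / (0.095/12)
FV = $950.00 × 41.465760
FV = $39,392.47

FV = PMT × ((1+r)^n - 1)/r = $39,392.47


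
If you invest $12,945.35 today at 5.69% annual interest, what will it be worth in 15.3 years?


Future value formula: FV = PV × (1 + r)^t
FV = $12,945.35 × (1 + 0.0569)^15.3
FV = $12,945.35 × 2.331947
FV = $30,187.87

FV = PV × (1 + r)^t = $30,187.87


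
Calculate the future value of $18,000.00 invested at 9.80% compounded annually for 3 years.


Compound interest formula: A = P(1 + r/n)^(nt)
A = $18,000.00 × (1 + 0.098/1)^(1 × 3)
Growth factor: (1 + 0.098/1)^3 = 1.3237532
A = $18,000.00 × 1.3237532
A = $23,827.56

A = P(1 + r/n)^(nt) = $23,827.56


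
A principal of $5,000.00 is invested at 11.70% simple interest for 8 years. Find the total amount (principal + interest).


Total amount formula: A = P(1 + rt) = P + P·r·t
Interest: I = P × r × t = $5,000.00 × 0.117 × 8 = $4,680.00
A = P + I = $5,000.00 + $4,680.00 = $9,680.00

A = P + I = P(1 + rt) = $9,680.00


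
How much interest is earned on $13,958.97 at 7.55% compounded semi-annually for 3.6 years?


Compound interest earned = final amount − principal.
A = P(1 + r/n)^(nt) = $13,958.97 × (1 + 0.0755/2)^(2 × 3.6) = $18,227.25
Interest = A − P = $18,227.25 − $13,958.97 = $4,268.28

Interest = A - P = $4,268.28


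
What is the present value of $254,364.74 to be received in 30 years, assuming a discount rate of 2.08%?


Present value formula: PV = FV / (1 + r)^t
PV = $254,364.74 / (1 + 0.0208)^30
PV = $254,364.74 / 1.8544701
PV = $137,163.03

PV = FV / (1 + r)^t = $137,163.03


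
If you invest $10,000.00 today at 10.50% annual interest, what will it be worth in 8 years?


Future value formula: FV = PV × (1 + r)^t
FV = $10,000.00 × (1 + 0.105)^8
FV = $10,000.00 × 2.222789
FV = $22,227.89

FV = PV × (1 + r)^t = $22,227.89


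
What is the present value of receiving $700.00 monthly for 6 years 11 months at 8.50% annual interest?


Present value of an ordinary annuity: PV = PMT × (1 − (1 + r)^(−n)) / r
Monthly rate r = 0.085/12 ≈ 0.00708333, n = 83
PV = $700.00 × (1 − (1 + 0.085/12)^(−83)) / (0.085/12)
PV = $700.00 × 62.592603
PV = $43,814.82

PV = PMT × (1-(1+r)^(-n))/r = $43,814.82


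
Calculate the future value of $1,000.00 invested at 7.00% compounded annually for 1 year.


Compound interest formula: A = P(1 + r/n)^(nt)
A = $1,000.00 × (1 + 0.07/1)^(1 × 1)
Growth factor: (1 + 0.07/1)^1 = 1.070000
A = $1,000.00 × 1.070000
A = $1,070.00

A = P(1 + r/n)^(nt) = $1,070.00


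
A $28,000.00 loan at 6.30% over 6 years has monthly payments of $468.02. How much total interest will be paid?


Total paid over the life of the loan = PMT × n.
Total paid = $468.02 × 72 = $33,697.44
Total interest = total paid − principal = $33,697.44 − $28,000.00 = $5,697.44

Total interest = (PMT × n) - PV = $5,697.44


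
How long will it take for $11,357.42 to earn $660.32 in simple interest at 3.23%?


Rearrange the simple interest formula for t:
I = P × r × t  ⇒  t = I / (P × r)
t = $660.32 / ($11,357.42 × 0.0323)
t = 1.8

t = I/(P×r) = 1.8 years


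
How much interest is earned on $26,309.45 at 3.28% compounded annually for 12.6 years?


Compound interest earned = final amount − principal.
A = P(1 + r/n)^(nt) = $26,309.45 × (1 + 0.0328/1)^(1 × 12.6) = $39,510.84
Interest = A − P = $39,510.84 − $26,309.45 = $13,201.39

Interest = A - P = $13,201.39


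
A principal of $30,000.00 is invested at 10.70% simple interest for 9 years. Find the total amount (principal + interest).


Total amount formula: A = P(1 + rt) = P + P·r·t
Interest: I = P × r × t = $30,000.00 × 0.107 × 9 = $28,890.00
A = P + I = $30,000.00 + $28,890.00 = $58,890.00

A = P + I = P(1 + rt) = $58,890.00


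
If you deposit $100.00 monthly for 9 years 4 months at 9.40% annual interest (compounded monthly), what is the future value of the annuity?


Future value of an ordinary annuity: FV = PMT × ((1 + r)^n − 1) / r
Monthly rate r = 0.094/12 ≈ 0.00783333, n = 112
FV = $100.00 × ((1 + 0.094/12)^112 − 1) / (0.094/12)
FV = $100.00 × 178.247720
FV = $17,824.77

FV = PMT × ((1+r)^n - 1)/r = $17,824.77


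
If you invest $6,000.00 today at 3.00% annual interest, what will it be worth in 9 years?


Future value formula: FV = PV × (1 + r)^t
FV = $6,000.00 × (1 + 0.03)^9
FV = $6,000.00 × 1.304773
FV = $7,828.64

FV = PV × (1 + r)^t = $7,828.64


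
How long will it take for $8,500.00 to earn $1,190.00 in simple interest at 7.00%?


Rearrange the simple interest formula for t:
I = P × r × t  ⇒  t = I / (P × r)
t = $1,190.00 / ($8,500.00 × 0.07)
t = 2

t = I/(P×r) = 2 years


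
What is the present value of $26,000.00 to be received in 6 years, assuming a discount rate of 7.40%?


Present value formula: PV = FV / (1 + r)^t
PV = $26,000.00 / (1 + 0.074)^6
PV = $26,000.00 / 1.5347078
PV = $16,941.34

PV = FV / (1 + r)^t = $16,941.34


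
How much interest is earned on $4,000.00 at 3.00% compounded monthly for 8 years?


Compound interest earned = final amount − principal.
A = P(1 + r/n)^(nt) = $4,000.00 × (1 + 0.03/12)^(12 × 8) = $5,083.47
Interest = A − P = $5,083.47 − $4,000.00 = $1,083.47

Interest = A - P = $1,083.47


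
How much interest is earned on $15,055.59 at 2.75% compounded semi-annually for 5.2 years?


Compound interest earned = final amount − principal.
A = P(1 + r/n)^(nt) = $15,055.59 × (1 + 0.0275/2)^(2 × 5.2) = $17,353.17
Interest = A − P = $17,353.17 − $15,055.59 = $2,297.58

Interest = A - P = $2,297.58


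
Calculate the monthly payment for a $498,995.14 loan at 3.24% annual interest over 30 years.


Loan payment formula: PMT = PV × r / (1 − (1 + r)^(−n))
Monthly rate r = 0.0324/12 = 0.0027, n = 360 months
Denominator: 1 − (1 + 0.0324/12)^(−360) = 0.621178
PMT = $498,995.14 × (0.0324/12) / 0.621178
PMT = $2,168.92 per month

PMT = PV × r / (1-(1+r)^(-n)) = $2,168.92/month


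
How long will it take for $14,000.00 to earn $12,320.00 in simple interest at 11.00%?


Rearrange the simple interest formula for t:
I = P × r × t  ⇒  t = I / (P × r)
t = $12,320.00 / ($14,000.00 × 0.11)
t = 8

t = I/(P×r) = 8 years


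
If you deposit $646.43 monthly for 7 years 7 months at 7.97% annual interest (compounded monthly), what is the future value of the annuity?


Future value of an ordinary annuity: FV = PMT × ((1 + r)^n − 1) / r
Monthly rate r = 0.0797/12 ≈ 0.00664167, n = 91
FV = $646.43 × ((1 + 0.0797/12)^91 − 1) / (0.0797/12)
FV = $646.43 × 124.439417
FV = $80,441.37

FV = PMT × ((1+r)^n - 1)/r = $80,441.37


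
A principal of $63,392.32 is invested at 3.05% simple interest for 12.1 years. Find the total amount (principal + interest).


Total amount formula: A = P(1 + rt) = P + P·r·t
Interest: I = P × r × t = $63,392.32 × 0.0305 × 12.1 = $23,394.94
A = P + I = $63,392.32 + $23,394.94 = $86,787.26

A = P + I = P(1 + rt) = $86,787.26


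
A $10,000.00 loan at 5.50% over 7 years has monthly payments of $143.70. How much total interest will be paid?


Total paid over the life of the loan = PMT × n.
Total paid = $143.70 × 84 = $12,070.80
Total interest = total paid − principal = $12,070.80 − $10,000.00 = $2,070.80

Total interest = (PMT × n) - PV = $2,070.80


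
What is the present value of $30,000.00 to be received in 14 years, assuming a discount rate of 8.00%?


Present value formula: PV = FV / (1 + r)^t
PV = $30,000.00 / (1 + 0.08)^14
PV = $30,000.00 / 2.937194
PV = $10,213.83

PV = FV / (1 + r)^t = $10,213.83


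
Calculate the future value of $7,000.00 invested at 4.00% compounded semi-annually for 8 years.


Compound interest formula: A = P(1 + r/n)^(nt)
A = $7,000.00 × (1 + 0.04/2)^(2 × 8)
Growth factor: (1 + 0.04/2)^16 = 1.372786
A = $7,000.00 × 1.372786
A = $9,609.50

A = P(1 + r/n)^(nt) = $9,609.50


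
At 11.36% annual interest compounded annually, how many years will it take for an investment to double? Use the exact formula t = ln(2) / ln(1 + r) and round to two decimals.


Doubling condition: (1 + r)^t = 2
Take ln of both sides: t × ln(1 + r) = ln(2)
t = ln(2) / ln(1 + r)
t = 0.693147 / 0.107598
t = 6.44

t = ln(2) / ln(1 + r) = 6.44 years


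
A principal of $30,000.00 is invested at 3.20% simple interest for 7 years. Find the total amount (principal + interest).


Total amount formula: A = P(1 + rt) = P + P·r·t
Interest: I = P × r × t = $30,000.00 × 0.032 × 7 = $6,720.00
A = P + I = $30,000.00 + $6,720.00 = $36,720.00

A = P + I = P(1 + rt) = $36,720.00


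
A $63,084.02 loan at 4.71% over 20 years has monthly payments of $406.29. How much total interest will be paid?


Total paid over the life of the loan = PMT × n.
Total paid = $406.29 × 240 = $97,509.60
Total interest = total paid − principal = $97,509.60 − $63,084.02 = $34,425.58

Total interest = (PMT × n) - PV = $34,425.58


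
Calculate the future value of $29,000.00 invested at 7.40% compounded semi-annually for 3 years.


Compound interest formula: A = P(1 + r/n)^(nt)
A = $29,000.00 × (1 + 0.074/2)^(2 × 3)
Growth factor: (1 + 0.074/2)^6 = 1.2435766
A = $29,000.00 × 1.2435766
A = $36,063.72

A = P(1 + r/n)^(nt) = $36,063.72


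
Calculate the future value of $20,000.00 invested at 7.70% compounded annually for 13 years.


Compound interest formula: A = P(1 + r/n)^(nt)
A = $20,000.00 × (1 + 0.077/1)^(1 × 13)
Growth factor: (1 + 0.077/1)^13 = 2.6230353
A = $20,000.00 × 2.6230353
A = $52,460.71

A = P(1 + r/n)^(nt) = $52,460.71


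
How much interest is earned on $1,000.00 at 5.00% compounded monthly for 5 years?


Compound interest earned = final amount − principal.
A = P(1 + r/n)^(nt) = $1,000.00 × (1 + 0.05/12)^(12 × 5) = $1,283.36
Interest = A − P = $1,283.36 − $1,000.00 = $283.36

Interest = A - P = $283.36


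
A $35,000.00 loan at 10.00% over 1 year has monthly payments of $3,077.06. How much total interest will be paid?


Total paid over the life of the loan = PMT × n.
Total paid = $3,077.06 × 12 = $36,924.72
Total interest = total paid − principal = $36,924.72 − $35,000.00 = $1,924.72

Total interest = (PMT × n) - PV = $1,924.72


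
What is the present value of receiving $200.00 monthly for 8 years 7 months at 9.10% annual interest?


Present value of an ordinary annuity: PV = PMT × (1 − (1 + r)^(−n)) / r
Monthly rate r = 0.091/12 ≈ 0.00758333, n = 103
PV = $200.00 × (1 − (1 + 0.091/12)^(−103)) / (0.091/12)
PV = $200.00 × 71.306242
PV = $14,261.25

PV = PMT × (1-(1+r)^(-n))/r = $14,261.25


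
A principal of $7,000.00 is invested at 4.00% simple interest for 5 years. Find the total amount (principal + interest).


Total amount formula: A = P(1 + rt) = P + P·r·t
Interest: I = P × r × t = $7,000.00 × 0.04 × 5 = $1,400.00
A = P + I = $7,000.00 + $1,400.00 = $8,400.00

A = P + I = P(1 + rt) = $8,400.00


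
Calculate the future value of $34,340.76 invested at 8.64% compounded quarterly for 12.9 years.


Compound interest formula: A = P(1 + r/n)^(nt)
A = $34,340.76 × (1 + 0.0864/4)^(4 × 12.9)
Growth factor: (1 + 0.0864/4)^51.6 = 3.0122681
A = $34,340.76 × 3.0122681
A = $103,443.58

A = P(1 + r/n)^(nt) = $103,443.58


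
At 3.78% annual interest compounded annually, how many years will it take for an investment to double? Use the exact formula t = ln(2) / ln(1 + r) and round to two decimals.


Doubling condition: (1 + r)^t = 2
Take ln of both sides: t × ln(1 + r) = ln(2)
t = ln(2) / ln(1 + r)
t = 0.693147 / 0.037103
t = 18.68

t = ln(2) / ln(1 + r) = 18.68 years


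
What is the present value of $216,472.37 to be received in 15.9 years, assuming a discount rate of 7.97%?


Present value formula: PV = FV / (1 + r)^t
PV = $216,472.37 / (1 + 0.0797)^15.9
PV = $216,472.37 / 3.38469322
PV = $63,956.27

PV = FV / (1 + r)^t = $63,956.27


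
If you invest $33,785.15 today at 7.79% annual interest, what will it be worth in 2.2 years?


Future value formula: FV = PV × (1 + r)^t
FV = $33,785.15 × (1 + 0.0779)^2.2
FV = $33,785.15 × 1.1794313
FV = $39,847.26

FV = PV × (1 + r)^t = $39,847.26


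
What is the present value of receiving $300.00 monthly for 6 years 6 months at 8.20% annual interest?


Present value of an ordinary annuity: PV = PMT × (1 − (1 + r)^(−n)) / r
Monthly rate r = 0.082/12 ≈ 0.00683333, n = 78
PV = $300.00 × (1 − (1 + 0.082/12)^(−78)) / (0.082/12)
PV = $300.00 × 60.3063498
PV = $18,091.90

PV = PMT × (1-(1+r)^(-n))/r = $18,091.90


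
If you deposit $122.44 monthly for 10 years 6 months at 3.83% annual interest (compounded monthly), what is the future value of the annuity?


Future value of an ordinary annuity: FV = PMT × ((1 + r)^n − 1) / r
Monthly rate r = 0.0383/12 ≈ 0.00319167, n = 126
FV = $122.44 × ((1 + 0.0383/12)^126 − 1) / (0.0383/12)
FV = $122.44 × 154.802649
FV = $18,954.04

FV = PMT × ((1+r)^n - 1)/r = $18,954.04


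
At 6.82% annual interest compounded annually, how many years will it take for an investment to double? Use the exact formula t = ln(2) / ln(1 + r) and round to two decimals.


Doubling condition: (1 + r)^t = 2
Take ln of both sides: t × ln(1 + r) = ln(2)
t = ln(2) / ln(1 + r)
t = 0.693147 / 0.065975
t = 10.51

t = ln(2) / ln(1 + r) = 10.51 years


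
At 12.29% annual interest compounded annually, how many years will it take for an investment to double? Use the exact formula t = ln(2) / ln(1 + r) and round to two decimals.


Doubling condition: (1 + r)^t = 2
Take ln of both sides: t × ln(1 + r) = ln(2)
t = ln(2) / ln(1 + r)
t = 0.693147 / 0.115915
t = 5.98

t = ln(2) / ln(1 + r) = 5.98 years


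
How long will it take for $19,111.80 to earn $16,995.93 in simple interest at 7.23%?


Rearrange the simple interest formula for t:
I = P × r × t  ⇒  t = I / (P × r)
t = $16,995.93 / ($19,111.80 × 0.0723)
t = 12.3

t = I/(P×r) = 12.3 years


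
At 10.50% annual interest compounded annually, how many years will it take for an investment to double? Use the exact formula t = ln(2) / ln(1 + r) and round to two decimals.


Doubling condition: (1 + r)^t = 2
Take ln of both sides: t × ln(1 + r) = ln(2)
t = ln(2) / ln(1 + r)
t = 0.693147 / 0.099845
t = 6.94

t = ln(2) / ln(1 + r) = 6.94 years


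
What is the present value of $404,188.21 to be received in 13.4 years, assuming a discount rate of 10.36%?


Present value formula: PV = FV / (1 + r)^t
PV = $404,188.21 / (1 + 0.1036)^13.4
PV = $404,188.21 / 3.7469394
PV = $107,871.56

PV = FV / (1 + r)^t = $107,871.56


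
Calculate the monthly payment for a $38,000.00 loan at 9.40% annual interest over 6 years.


Loan payment formula: PMT = PV × r / (1 − (1 + r)^(−n))
Monthly rate r = 0.094/12 ≈ 0.00783333, n = 72 months
Denominator: 1 − (1 + 0.094/12)^(−72) = 0.429820
PMT = $38,000.00 × (0.094/12) / 0.429820
PMT = $692.54 per month

PMT = PV × r / (1-(1+r)^(-n)) = $692.54/month


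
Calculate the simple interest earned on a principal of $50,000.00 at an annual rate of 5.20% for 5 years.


Simple interest formula: I = P × r × t
I = $50,000.00 × 0.052 × 5
I = $13,000.00

I = P × r × t = $13,000.00


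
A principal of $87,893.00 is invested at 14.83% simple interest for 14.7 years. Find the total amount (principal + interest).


Total amount formula: A = P(1 + rt) = P + P·r·t
Interest: I = P × r × t = $87,893.00 × 0.1483 × 14.7 = $191,607.62
A = P + I = $87,893.00 + $191,607.62 = $279,500.62

A = P + I = P(1 + rt) = $279,500.62


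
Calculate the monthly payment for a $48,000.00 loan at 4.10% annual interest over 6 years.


Loan payment formula: PMT = PV × r / (1 − (1 + r)^(−n))
Monthly rate r = 0.041/12 ≈ 0.00341667, n = 72 months
Denominator: 1 − (1 + 0.041/12)^(−72) = 0.217750
PMT = $48,000.00 × (0.041/12) / 0.217750
PMT = $753.16 per month

PMT = PV × r / (1-(1+r)^(-n)) = $753.16/month


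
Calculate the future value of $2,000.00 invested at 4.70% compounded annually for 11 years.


Compound interest formula: A = P(1 + r/n)^(nt)
A = $2,000.00 × (1 + 0.047/1)^(1 × 11)
Growth factor: (1 + 0.047/1)^11 = 1.657347
A = $2,000.00 × 1.657347
A = $3,314.69

A = P(1 + r/n)^(nt) = $3,314.69


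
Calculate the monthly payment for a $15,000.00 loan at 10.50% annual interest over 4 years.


Loan payment formula: PMT = PV × r / (1 − (1 + r)^(−n))
Monthly rate r = 0.105/12 = 0.00875, n = 48 months
Denominator: 1 − (1 + 0.105/12)^(−48) = 0.341752
PMT = $15,000.00 × (0.105/12) / 0.341752
PMT = $384.05 per month

PMT = PV × r / (1-(1+r)^(-n)) = $384.05/month


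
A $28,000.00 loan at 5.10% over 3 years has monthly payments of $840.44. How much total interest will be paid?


Total paid over the life of the loan = PMT × n.
Total paid = $840.44 × 36 = $30,255.84
Total interest = total paid − principal = $30,255.84 − $28,000.00 = $2,255.84

Total interest = (PMT × n) - PV = $2,255.84


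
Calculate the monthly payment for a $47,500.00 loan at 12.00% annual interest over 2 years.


Loan payment formula: PMT = PV × r / (1 − (1 + r)^(−n))
Monthly rate r = 0.12/12 = 0.01, n = 24 months
Denominator: 1 − (1 + 0.12/12)^(−24) = 0.212434
PMT = $47,500.00 × (0.12/12) / 0.212434
PMT = $2,235.99 per month

PMT = PV × r / (1-(1+r)^(-n)) = $2,235.99/month


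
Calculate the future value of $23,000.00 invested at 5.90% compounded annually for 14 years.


Compound interest formula: A = P(1 + r/n)^(nt)
A = $23,000.00 × (1 + 0.059/1)^(1 × 14)
Growth factor: (1 + 0.059/1)^14 = 2.2312254
A = $23,000.00 × 2.2312254
A = $51,318.18

A = P(1 + r/n)^(nt) = $51,318.18


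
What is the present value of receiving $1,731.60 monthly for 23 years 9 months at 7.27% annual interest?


Present value of an ordinary annuity: PV = PMT × (1 − (1 + r)^(−n)) / r
Monthly rate r = 0.0727/12 ≈ 0.00605833, n = 285
PV = $1,731.60 × (1 − (1 + 0.0727/12)^(−285)) / (0.0727/12)
PV = $1,731.60 × 135.546717
PV = $234,712.70

PV = PMT × (1-(1+r)^(-n))/r = $234,712.70


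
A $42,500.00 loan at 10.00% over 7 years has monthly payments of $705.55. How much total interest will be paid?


Total paid over the life of the loan = PMT × n.
Total paid = $705.55 × 84 = $59,266.20
Total interest = total paid − principal = $59,266.20 − $42,500.00 = $16,766.20

Total interest = (PMT × n) - PV = $16,766.20


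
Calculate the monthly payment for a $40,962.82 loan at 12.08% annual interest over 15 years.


Loan payment formula: PMT = PV × r / (1 − (1 + r)^(−n))
Monthly rate r = 0.1208/12 ≈ 0.01006667, n = 180 months
Denominator: 1 − (1 + 0.1208/12)^(−180) = 0.835186
PMT = $40,962.82 × (0.1208/12) / 0.835186
PMT = $493.73 per month

PMT = PV × r / (1-(1+r)^(-n)) = $493.73/month


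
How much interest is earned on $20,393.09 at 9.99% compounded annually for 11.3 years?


Compound interest earned = final amount − principal.
A = P(1 + r/n)^(nt) = $20,393.09 × (1 + 0.0999/1)^(1 × 11.3) = $59,810.06
Interest = A − P = $59,810.06 − $20,393.09 = $39,416.97

Interest = A - P = $39,416.97


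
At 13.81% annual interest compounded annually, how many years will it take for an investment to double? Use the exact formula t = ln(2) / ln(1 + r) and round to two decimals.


Doubling condition: (1 + r)^t = 2
Take ln of both sides: t × ln(1 + r) = ln(2)
t = ln(2) / ln(1 + r)
t = 0.693147 / 0.129360
t = 5.36

t = ln(2) / ln(1 + r) = 5.36 years


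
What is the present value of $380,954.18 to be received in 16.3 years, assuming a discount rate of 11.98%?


Present value formula: PV = FV / (1 + r)^t
PV = $380,954.18 / (1 + 0.1198)^16.3
PV = $380,954.18 / 6.3239663
PV = $60,239.75

PV = FV / (1 + r)^t = $60,239.75


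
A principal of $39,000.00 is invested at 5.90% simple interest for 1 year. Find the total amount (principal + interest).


Total amount formula: A = P(1 + rt) = P + P·r·t
Interest: I = P × r × t = $39,000.00 × 0.059 × 1 = $2,301.00
A = P + I = $39,000.00 + $2,301.00 = $41,301.00

A = P + I = P(1 + rt) = $41,301.00


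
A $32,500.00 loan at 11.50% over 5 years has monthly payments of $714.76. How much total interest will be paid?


Total paid over the life of the loan = PMT × n.
Total paid = $714.76 × 60 = $42,885.60
Total interest = total paid − principal = $42,885.60 − $32,500.00 = $10,385.60

Total interest = (PMT × n) - PV = $10,385.60


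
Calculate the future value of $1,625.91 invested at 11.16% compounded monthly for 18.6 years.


Compound interest formula: A = P(1 + r/n)^(nt)
A = $1,625.91 × (1 + 0.1116/12)^(12 × 18.6)
Growth factor: (1 + 0.1116/12)^223.2 = 7.894507
A = $1,625.91 × 7.894507
A = $12,835.76

A = P(1 + r/n)^(nt) = $12,835.76


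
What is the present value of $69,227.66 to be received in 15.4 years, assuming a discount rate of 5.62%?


Present value formula: PV = FV / (1 + r)^t
PV = $69,227.66 / (1 + 0.0562)^15.4
PV = $69,227.66 / 2.321084
PV = $29,825.57

PV = FV / (1 + r)^t = $29,825.57


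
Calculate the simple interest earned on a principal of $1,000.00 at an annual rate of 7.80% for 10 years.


Simple interest formula: I = P × r × t
I = $1,000.00 × 0.078 × 10
I = $780.00

I = P × r × t = $780.00


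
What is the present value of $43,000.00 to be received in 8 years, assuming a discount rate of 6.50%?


Present value formula: PV = FV / (1 + r)^t
PV = $43,000.00 / (1 + 0.065)^8
PV = $43,000.00 / 1.654996
PV = $25,981.94

PV = FV / (1 + r)^t = $25,981.94


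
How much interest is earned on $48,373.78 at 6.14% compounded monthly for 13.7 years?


Compound interest earned = final amount − principal.
A = P(1 + r/n)^(nt) = $48,373.78 × (1 + 0.0614/12)^(12 × 13.7) = $111,943.38
Interest = A − P = $111,943.38 − $48,373.78 = $63,569.60

Interest = A - P = $63,569.60


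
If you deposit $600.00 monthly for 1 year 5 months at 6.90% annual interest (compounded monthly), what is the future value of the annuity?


Future value of an ordinary annuity: FV = PMT × ((1 + r)^n − 1) / r
Monthly rate r = 0.069/12 = 0.00575, n = 17
FV = $600.00 × ((1 + 0.069/12)^17 − 1) / (0.069/12)
FV = $600.00 × 17.804942
FV = $10,682.97

FV = PMT × ((1+r)^n - 1)/r = $10,682.97


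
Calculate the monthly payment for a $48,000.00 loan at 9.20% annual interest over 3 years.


Loan payment formula: PMT = PV × r / (1 − (1 + r)^(−n))
Monthly rate r = 0.092/12 ≈ 0.00766667, n = 36 months
Denominator: 1 − (1 + 0.092/12)^(−36) = 0.240388
PMT = $48,000.00 × (0.092/12) / 0.240388
PMT = $1,530.86 per month

PMT = PV × r / (1-(1+r)^(-n)) = $1,530.86/month


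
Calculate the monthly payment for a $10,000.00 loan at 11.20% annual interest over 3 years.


Loan payment formula: PMT = PV × r / (1 − (1 + r)^(−n))
Monthly rate r = 0.112/12 ≈ 0.00933333, n = 36 months
Denominator: 1 − (1 + 0.112/12)^(−36) = 0.284262
PMT = $10,000.00 × (0.112/12) / 0.284262
PMT = $328.34 per month

PMT = PV × r / (1-(1+r)^(-n)) = $328.34/month


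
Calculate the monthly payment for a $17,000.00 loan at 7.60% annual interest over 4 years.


Loan payment formula: PMT = PV × r / (1 − (1 + r)^(−n))
Monthly rate r = 0.076/12 ≈ 0.00633333, n = 48 months
Denominator: 1 − (1 + 0.076/12)^(−48) = 0.261431
PMT = $17,000.00 × (0.076/12) / 0.261431
PMT = $411.84 per month

PMT = PV × r / (1-(1+r)^(-n)) = $411.84/month


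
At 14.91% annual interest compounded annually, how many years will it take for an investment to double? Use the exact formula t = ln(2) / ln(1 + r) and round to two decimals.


Doubling condition: (1 + r)^t = 2
Take ln of both sides: t × ln(1 + r) = ln(2)
t = ln(2) / ln(1 + r)
t = 0.693147 / 0.138979
t = 4.99

t = ln(2) / ln(1 + r) = 4.99 years


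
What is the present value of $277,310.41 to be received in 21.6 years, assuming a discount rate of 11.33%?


Present value formula: PV = FV / (1 + r)^t
PV = $277,310.41 / (1 + 0.1133)^21.6
PV = $277,310.41 / 10.158363
PV = $27,298.73

PV = FV / (1 + r)^t = $27,298.73


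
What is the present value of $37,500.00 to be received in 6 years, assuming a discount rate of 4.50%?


Present value formula: PV = FV / (1 + r)^t
PV = $37,500.00 / (1 + 0.045)^6
PV = $37,500.00 / 1.302260
PV = $28,796.09

PV = FV / (1 + r)^t = $28,796.09


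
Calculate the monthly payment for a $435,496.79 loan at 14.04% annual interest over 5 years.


Loan payment formula: PMT = PV × r / (1 − (1 + r)^(−n))
Monthly rate r = 0.1404/12 = 0.0117, n = 60 months
Denominator: 1 − (1 + 0.1404/12)^(−60) = 0.5023832
PMT = $435,496.79 × (0.1404/12) / 0.5023832
PMT = $10,142.28 per month

PMT = PV × r / (1-(1+r)^(-n)) = $10,142.28/month


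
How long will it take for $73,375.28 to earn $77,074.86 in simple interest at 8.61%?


Rearrange the simple interest formula for t:
I = P × r × t  ⇒  t = I / (P × r)
t = $77,074.86 / ($73,375.28 × 0.0861)
t = 12.2

t = I/(P×r) = 12.2 years


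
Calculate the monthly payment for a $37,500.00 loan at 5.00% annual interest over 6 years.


Loan payment formula: PMT = PV × r / (1 − (1 + r)^(−n))
Monthly rate r = 0.05/12 ≈ 0.00416667, n = 72 months
Denominator: 1 − (1 + 0.05/12)^(−72) = 0.258720
PMT = $37,500.00 × (0.05/12) / 0.258720
PMT = $603.93 per month

PMT = PV × r / (1-(1+r)^(-n)) = $603.93/month


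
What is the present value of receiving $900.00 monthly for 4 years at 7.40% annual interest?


Present value of an ordinary annuity: PV = PMT × (1 − (1 + r)^(−n)) / r
Monthly rate r = 0.074/12 ≈ 0.00616667, n = 48
PV = $900.00 × (1 − (1 + 0.074/12)^(−48)) / (0.074/12)
PV = $900.00 × 41.438305
PV = $37,294.47

PV = PMT × (1-(1+r)^(-n))/r = $37,294.47


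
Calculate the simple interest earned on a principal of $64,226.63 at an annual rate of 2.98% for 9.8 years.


Simple interest formula: I = P × r × t
I = $64,226.63 × 0.0298 × 9.8
I = $18,756.75

I = P × r × t = $18,756.75


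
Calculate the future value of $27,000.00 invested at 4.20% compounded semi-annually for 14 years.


Compound interest formula: A = P(1 + r/n)^(nt)
A = $27,000.00 × (1 + 0.042/2)^(2 × 14)
Growth factor: (1 + 0.042/2)^28 = 1.78945499
A = $27,000.00 × 1.78945499
A = $48,315.28

A = P(1 + r/n)^(nt) = $48,315.28


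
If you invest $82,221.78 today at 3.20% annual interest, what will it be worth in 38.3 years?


Future value formula: FV = PV × (1 + r)^t
FV = $82,221.78 × (1 + 0.032)^38.3
FV = $82,221.78 × 3.3414303
FV = $274,738.35

FV = PV × (1 + r)^t = $274,738.35


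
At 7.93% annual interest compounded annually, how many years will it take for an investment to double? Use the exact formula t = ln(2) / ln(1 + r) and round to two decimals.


Doubling condition: (1 + r)^t = 2
Take ln of both sides: t × ln(1 + r) = ln(2)
t = ln(2) / ln(1 + r)
t = 0.693147 / 0.076313
t = 9.08

t = ln(2) / ln(1 + r) = 9.08 years


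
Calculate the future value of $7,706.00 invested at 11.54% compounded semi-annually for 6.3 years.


Compound interest formula: A = P(1 + r/n)^(nt)
A = $7,706.00 × (1 + 0.1154/2)^(2 × 6.3)
Growth factor: (1 + 0.1154/2)^12.6 = 2.0275312
A = $7,706.00 × 2.0275312
A = $15,624.16

A = P(1 + r/n)^(nt) = $15,624.16


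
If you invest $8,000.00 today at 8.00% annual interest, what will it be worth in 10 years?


Future value formula: FV = PV × (1 + r)^t
FV = $8,000.00 × (1 + 0.08)^10
FV = $8,000.00 × 2.158925
FV = $17,271.40

FV = PV × (1 + r)^t = $17,271.40


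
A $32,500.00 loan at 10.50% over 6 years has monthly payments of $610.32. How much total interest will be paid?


Total paid over the life of the loan = PMT × n.
Total paid = $610.32 × 72 = $43,943.04
Total interest = total paid − principal = $43,943.04 − $32,500.00 = $11,443.04

Total interest = (PMT × n) - PV = $11,443.04


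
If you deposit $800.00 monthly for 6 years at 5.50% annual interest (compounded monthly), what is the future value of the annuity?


Future value of an ordinary annuity: FV = PMT × ((1 + r)^n − 1) / r
Monthly rate r = 0.055/12 ≈ 0.00458333, n = 72
FV = $800.00 × ((1 + 0.055/12)^72 − 1) / (0.055/12)
FV = $800.00 × 85.073412
FV = $68,058.73

FV = PMT × ((1+r)^n - 1)/r = $68,058.73


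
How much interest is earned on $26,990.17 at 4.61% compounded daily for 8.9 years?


Compound interest earned = final amount − principal.
A = P(1 + r/n)^(nt) = $26,990.17 × (1 + 0.0461/365)^(365 × 8.9) = $40,680.01
Interest = A − P = $40,680.01 − $26,990.17 = $13,689.84

Interest = A - P = $13,689.84


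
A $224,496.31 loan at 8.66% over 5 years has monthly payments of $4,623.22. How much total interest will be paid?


Total paid over the life of the loan = PMT × n.
Total paid = $4,623.22 × 60 = $277,393.20
Total interest = total paid − principal = $277,393.20 − $224,496.31 = $52,896.89

Total interest = (PMT × n) - PV = $52,896.89


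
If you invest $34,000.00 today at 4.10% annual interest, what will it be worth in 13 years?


Future value formula: FV = PV × (1 + r)^t
FV = $34,000.00 × (1 + 0.041)^13
FV = $34,000.00 × 1.6860074
FV = $57,324.25

FV = PV × (1 + r)^t = $57,324.25


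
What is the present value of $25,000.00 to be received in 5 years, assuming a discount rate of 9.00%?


Present value formula: PV = FV / (1 + r)^t
PV = $25,000.00 / (1 + 0.09)^5
PV = $25,000.00 / 1.538624
PV = $16,248.28

PV = FV / (1 + r)^t = $16,248.28


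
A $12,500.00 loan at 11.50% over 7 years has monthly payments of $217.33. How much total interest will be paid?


Total paid over the life of the loan = PMT × n.
Total paid = $217.33 × 84 = $18,255.72
Total interest = total paid − principal = $18,255.72 − $12,500.00 = $5,755.72

Total interest = (PMT × n) - PV = $5,755.72


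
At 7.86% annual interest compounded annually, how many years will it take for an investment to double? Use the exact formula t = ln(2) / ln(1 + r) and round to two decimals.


Doubling condition: (1 + r)^t = 2
Take ln of both sides: t × ln(1 + r) = ln(2)
t = ln(2) / ln(1 + r)
t = 0.693147 / 0.075664
t = 9.16

t = ln(2) / ln(1 + r) = 9.16 years


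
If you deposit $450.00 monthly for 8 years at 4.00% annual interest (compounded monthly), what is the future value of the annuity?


Future value of an ordinary annuity: FV = PMT × ((1 + r)^n − 1) / r
Monthly rate r = 0.04/12 ≈ 0.00333333, n = 96
FV = $450.00 × ((1 + 0.04/12)^96 − 1) / (0.04/12)
FV = $450.00 × 112.918536
FV = $50,813.34

FV = PMT × ((1+r)^n - 1)/r = $50,813.34


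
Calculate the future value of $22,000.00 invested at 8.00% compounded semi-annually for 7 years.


Compound interest formula: A = P(1 + r/n)^(nt)
A = $22,000.00 × (1 + 0.08/2)^(2 × 7)
Growth factor: (1 + 0.08/2)^14 = 1.7316764
A = $22,000.00 × 1.7316764
A = $38,096.88

A = P(1 + r/n)^(nt) = $38,096.88


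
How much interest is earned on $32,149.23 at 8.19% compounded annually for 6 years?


Compound interest earned = final amount − principal.
A = P(1 + r/n)^(nt) = $32,149.23 × (1 + 0.0819/1)^(1 × 6) = $51,557.67
Interest = A − P = $51,557.67 − $32,149.23 = $19,408.44

Interest = A - P = $19,408.44


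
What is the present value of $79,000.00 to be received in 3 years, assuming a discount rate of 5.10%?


Present value formula: PV = FV / (1 + r)^t
PV = $79,000.00 / (1 + 0.051)^3
PV = $79,000.00 / 1.1609357
PV = $68,048.56

PV = FV / (1 + r)^t = $68,048.56


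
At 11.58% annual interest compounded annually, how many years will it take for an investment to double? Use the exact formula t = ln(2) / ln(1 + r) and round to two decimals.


Doubling condition: (1 + r)^t = 2
Take ln of both sides: t × ln(1 + r) = ln(2)
t = ln(2) / ln(1 + r)
t = 0.693147 / 0.109572
t = 6.33

t = ln(2) / ln(1 + r) = 6.33 years


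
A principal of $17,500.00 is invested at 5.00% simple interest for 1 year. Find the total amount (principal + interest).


Total amount formula: A = P(1 + rt) = P + P·r·t
Interest: I = P × r × t = $17,500.00 × 0.05 × 1 = $875.00
A = P + I = $17,500.00 + $875.00 = $18,375.00

A = P + I = P(1 + rt) = $18,375.00


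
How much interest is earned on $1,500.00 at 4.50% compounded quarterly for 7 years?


Compound interest earned = final amount − principal.
A = P(1 + r/n)^(nt) = $1,500.00 × (1 + 0.045/4)^(4 × 7) = $2,051.78
Interest = A − P = $2,051.78 − $1,500.00 = $551.78

Interest = A - P = $551.78


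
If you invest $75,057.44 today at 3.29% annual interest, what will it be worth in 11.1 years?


Future value formula: FV = PV × (1 + r)^t
FV = $75,057.44 × (1 + 0.0329)^11.1
FV = $75,057.44 × 1.4323425
FV = $107,507.96

FV = PV × (1 + r)^t = $107,507.96


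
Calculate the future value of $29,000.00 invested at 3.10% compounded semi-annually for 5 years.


Compound interest formula: A = P(1 + r/n)^(nt)
A = $29,000.00 × (1 + 0.031/2)^(2 × 5)
Growth factor: (1 + 0.031/2)^10 = 1.1662705
A = $29,000.00 × 1.1662705
A = $33,821.84

A = P(1 + r/n)^(nt) = $33,821.84


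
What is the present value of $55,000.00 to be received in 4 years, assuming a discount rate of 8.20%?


Present value formula: PV = FV / (1 + r)^t
PV = $55,000.00 / (1 + 0.082)^4
PV = $55,000.00 / 1.3705947
PV = $40,128.57

PV = FV / (1 + r)^t = $40,128.57


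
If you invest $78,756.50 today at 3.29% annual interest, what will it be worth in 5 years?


Future value formula: FV = PV × (1 + r)^t
FV = $78,756.50 × (1 + 0.0329)^5
FV = $78,756.50 × 1.1756861
FV = $92,592.92

FV = PV × (1 + r)^t = $92,592.92


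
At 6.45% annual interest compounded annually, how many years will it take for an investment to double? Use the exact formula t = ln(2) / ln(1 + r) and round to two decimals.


Doubling condition: (1 + r)^t = 2
Take ln of both sides: t × ln(1 + r) = ln(2)
t = ln(2) / ln(1 + r)
t = 0.693147 / 0.062505
t = 11.09

t = ln(2) / ln(1 + r) = 11.09 years


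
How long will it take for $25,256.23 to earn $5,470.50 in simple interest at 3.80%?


Rearrange the simple interest formula for t:
I = P × r × t  ⇒  t = I / (P × r)
t = $5,470.50 / ($25,256.23 × 0.038)
t = 5.7

t = I/(P×r) = 5.7 years


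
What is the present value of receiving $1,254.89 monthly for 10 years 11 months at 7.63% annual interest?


Present value of an ordinary annuity: PV = PMT × (1 − (1 + r)^(−n)) / r
Monthly rate r = 0.0763/12 ≈ 0.00635833, n = 131
PV = $1,254.89 × (1 − (1 + 0.0763/12)^(−131)) / (0.0763/12)
PV = $1,254.89 × 88.715637
PV = $111,328.37

PV = PMT × (1-(1+r)^(-n))/r = $111,328.37


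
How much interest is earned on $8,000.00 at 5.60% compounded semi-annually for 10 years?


Compound interest earned = final amount − principal.
A = P(1 + r/n)^(nt) = $8,000.00 × (1 + 0.056/2)^(2 × 10) = $13,898.00
Interest = A − P = $13,898.00 − $8,000.00 = $5,898.00

Interest = A - P = $5,898.00


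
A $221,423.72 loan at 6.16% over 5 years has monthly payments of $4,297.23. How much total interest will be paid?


Total paid over the life of the loan = PMT × n.
Total paid = $4,297.23 × 60 = $257,833.80
Total interest = total paid − principal = $257,833.80 − $221,423.72 = $36,410.08

Total interest = (PMT × n) - PV = $36,410.08
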